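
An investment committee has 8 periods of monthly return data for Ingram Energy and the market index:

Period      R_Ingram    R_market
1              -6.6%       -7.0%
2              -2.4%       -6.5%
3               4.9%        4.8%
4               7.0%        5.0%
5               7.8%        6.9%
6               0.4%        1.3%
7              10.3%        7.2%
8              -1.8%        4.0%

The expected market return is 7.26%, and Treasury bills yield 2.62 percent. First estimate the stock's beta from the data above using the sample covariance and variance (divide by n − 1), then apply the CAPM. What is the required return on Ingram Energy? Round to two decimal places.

6.80%

Mean R_i = (-6.6 − 2.4 + 4.9 + 7.0 + 7.8 + 0.4 + 10.3 − 1.8) / 8 = 2.4500%
Mean R_m = (-7.0 − 6.5 + 4.8 + 5.0 + 6.9 + 1.3 + 7.2 + 4.0) / 8 = 1.9625%
Σ(R_i − R̄_i)(R_m − R̄_m) = 203.1550  ⇒  Cov = 203.1550 / 7 = 29.0221
Σ(R_m − R̄_m)² = 225.6188  ⇒  Var(R_m) = 225.6188 / 7 = 32.2313
β = Cov / Var(R_m) = 29.0221 / 32.2313 = 0.9004
MRP = 7.26% − 2.62% = 4.64%
E(R) = R_f + β × MRP = 2.62% + 0.9004 × 4.64% = 6.80%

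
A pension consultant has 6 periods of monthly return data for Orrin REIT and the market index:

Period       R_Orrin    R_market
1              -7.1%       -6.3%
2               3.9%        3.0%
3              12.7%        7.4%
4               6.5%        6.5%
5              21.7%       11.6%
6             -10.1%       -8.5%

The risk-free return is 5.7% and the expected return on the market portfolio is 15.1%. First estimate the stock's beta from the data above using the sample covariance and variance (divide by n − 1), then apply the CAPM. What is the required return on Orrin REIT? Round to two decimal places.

Mean R_i = (-7.1 + 3.9 + 12.7 + 6.5 + 21.7 − 10.1) / 6 = 4.6000%
Mean R_m = (-6.3 + 3.0 + 7.4 + 6.5 + 11.6 − 8.5) / 6 = 2.2833%
Σ(R_i − R̄_i)(R_m − R̄_m) = 467.2100  ⇒  Cov = 467.2100 / 5 = 93.4420
Σ(R_m − R̄_m)² = 321.2283  ⇒  Var(R_m) = 321.2283 / 5 = 64.2457
β = Cov / Var(R_m) = 93.4420 / 64.2457 = 1.4544
MRP = 15.1% − 5.7% = 9.40%
E(R) = R_f + β × MRP = 5.7% + 1.4544 × 9.4% = 19.37%

19.37%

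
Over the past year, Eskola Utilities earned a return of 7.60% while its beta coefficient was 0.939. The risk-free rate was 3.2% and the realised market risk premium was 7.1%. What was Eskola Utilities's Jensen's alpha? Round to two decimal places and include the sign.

-2.27%

CAPM benchmark = R_f + β(R_m − R_f) = 3.2% + 0.939 × 7.1% = 9.8669%
α = actual − benchmark = 7.60% − 9.8669% = -2.27%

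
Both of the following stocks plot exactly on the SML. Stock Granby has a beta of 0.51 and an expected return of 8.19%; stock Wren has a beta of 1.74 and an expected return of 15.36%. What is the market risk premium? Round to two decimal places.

5.83%

Both satisfy E(R) = R_f + β·MRP, so the slope of the SML is
MRP = (15.36% − 8.19%) / (1.74 − 0.51) = 7.17% / 1.23 = 5.8293%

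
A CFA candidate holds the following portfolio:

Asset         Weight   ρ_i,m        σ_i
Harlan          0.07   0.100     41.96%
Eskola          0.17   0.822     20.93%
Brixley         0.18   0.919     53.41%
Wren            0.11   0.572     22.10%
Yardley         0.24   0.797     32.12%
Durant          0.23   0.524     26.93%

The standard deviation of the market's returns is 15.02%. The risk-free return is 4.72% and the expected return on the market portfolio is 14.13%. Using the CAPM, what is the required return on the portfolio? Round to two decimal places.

β_Harlan = 0.100 × 41.96% / 15.02% = 0.2794
β_Eskola = 0.822 × 20.93% / 15.02% = 1.1454
β_Brixley = 0.919 × 53.41% / 15.02% = 3.2679
β_Wren = 0.572 × 22.10% / 15.02% = 0.8416
β_Yardley = 0.797 × 32.12% / 15.02% = 1.7044
β_Durant = 0.524 × 26.93% / 15.02% = 0.9395
β_P = Σ w_i β_i = 0.07×0.2794 + 0.17×1.1454 + 0.18×3.2679 + 0.11×0.8416 + 0.24×1.7044 + 0.23×0.9395 = 1.5202
MRP = 14.13% − 4.72% = 9.41%
E(R_P) = R_f + β_P × MRP = 4.72% + 1.5202 × 9.41% = 19.03%

19.03%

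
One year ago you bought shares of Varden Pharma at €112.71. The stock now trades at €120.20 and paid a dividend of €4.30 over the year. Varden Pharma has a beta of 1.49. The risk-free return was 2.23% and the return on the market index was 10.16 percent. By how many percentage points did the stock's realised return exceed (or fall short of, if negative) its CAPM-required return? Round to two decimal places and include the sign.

-3.59%

Realised HPR = (P1 + D1 − P0) / P0 = (120.20 + 4.30 − 112.71) / 112.71 = 11.79 / 112.71 = 10.4605%
MRP = 10.16% − 2.23% = 7.93%
CAPM required = R_f + β·MRP = 2.23% + 1.49 × 7.93% = 14.0457%
α = realised − required = 10.4605% − 14.0457% = -3.59%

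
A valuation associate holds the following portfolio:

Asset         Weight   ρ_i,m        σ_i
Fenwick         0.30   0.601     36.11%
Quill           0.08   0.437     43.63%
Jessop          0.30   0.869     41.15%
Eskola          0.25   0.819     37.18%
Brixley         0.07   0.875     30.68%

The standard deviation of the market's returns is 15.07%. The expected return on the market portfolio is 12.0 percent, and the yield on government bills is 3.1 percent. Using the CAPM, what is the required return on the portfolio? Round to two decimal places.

19.79%

β_Fenwick = 0.601 × 36.11% / 15.07% = 1.4401
β_Quill = 0.437 × 43.63% / 15.07% = 1.2652
β_Jessop = 0.869 × 41.15% / 15.07% = 2.3729
β_Eskola = 0.819 × 37.18% / 15.07% = 2.0206
β_Brixley = 0.875 × 30.68% / 15.07% = 1.7814
β_P = Σ w_i β_i = 0.30×1.4401 + 0.08×1.2652 + 0.30×2.3729 + 0.25×2.0206 + 0.07×1.7814 = 1.8750
MRP = 12.0% − 3.1% = 8.90%
E(R_P) = R_f + β_P × MRP = 3.1% + 1.8750 × 8.9% = 19.79%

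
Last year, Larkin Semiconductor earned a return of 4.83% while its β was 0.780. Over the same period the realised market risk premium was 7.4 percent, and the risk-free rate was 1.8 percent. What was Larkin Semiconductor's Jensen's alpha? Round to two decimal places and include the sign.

CAPM benchmark = R_f + β(R_m − R_f) = 1.8% + 0.780 × 7.4% = 7.5720%
α = actual − benchmark = 4.83% − 7.5720% = -2.74%

-2.74%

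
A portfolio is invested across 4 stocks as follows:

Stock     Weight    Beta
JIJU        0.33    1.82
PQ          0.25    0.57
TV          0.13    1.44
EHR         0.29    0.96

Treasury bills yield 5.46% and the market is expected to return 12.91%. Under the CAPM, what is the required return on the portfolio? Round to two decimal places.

β_P = Σ w_i β_i = 0.33×1.82 + 0.25×0.57 + 0.13×1.44 + 0.29×0.96 = 1.2087
MRP = 12.91% − 5.46% = 7.45%
E(R_P) = R_f + β_P × MRP = 5.46% + 1.2087 × 7.45% = 14.46%

14.46%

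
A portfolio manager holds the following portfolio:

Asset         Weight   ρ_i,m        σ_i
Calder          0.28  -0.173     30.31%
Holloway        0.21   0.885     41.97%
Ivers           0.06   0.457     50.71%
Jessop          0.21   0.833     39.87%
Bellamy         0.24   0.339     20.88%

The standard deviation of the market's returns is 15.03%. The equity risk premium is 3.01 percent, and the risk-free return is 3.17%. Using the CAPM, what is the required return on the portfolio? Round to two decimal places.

β_Calder = -0.173 × 30.31% / 15.03% = -0.3489
β_Holloway = 0.885 × 41.97% / 15.03% = 2.4713
β_Ivers = 0.457 × 50.71% / 15.03% = 1.5419
β_Jessop = 0.833 × 39.87% / 15.03% = 2.2097
β_Bellamy = 0.339 × 20.88% / 15.03% = 0.4709
β_P = Σ w_i β_i = 0.28×-0.3489 + 0.21×2.4713 + 0.06×1.5419 + 0.21×2.2097 + 0.24×0.4709 = 1.0908
E(R_P) = R_f + β_P × MRP = 3.17% + 1.0908 × 3.01% = 6.45%

6.45%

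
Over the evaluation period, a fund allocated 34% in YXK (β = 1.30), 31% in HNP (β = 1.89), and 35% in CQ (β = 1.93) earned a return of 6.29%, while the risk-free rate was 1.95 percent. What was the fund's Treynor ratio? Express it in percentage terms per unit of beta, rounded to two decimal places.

2.55%

β_P = 0.34×1.30 + 0.31×1.89 + 0.35×1.93 = 1.7034
Treynor = (R_P − R_f) / β_P = (6.29% − 1.95%) / 1.7034 = 4.34% / 1.7034 = 2.55%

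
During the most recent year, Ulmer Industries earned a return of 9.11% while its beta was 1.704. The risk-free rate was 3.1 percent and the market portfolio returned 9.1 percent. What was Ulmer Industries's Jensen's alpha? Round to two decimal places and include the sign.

Market excess return = 9.1% − 3.1% = 6.00%
CAPM benchmark = R_f + β(R_m − R_f) = 3.1% + 1.704 × 6.0% = 13.3240%
α = actual − benchmark = 9.11% − 13.3240% = -4.21%

-4.21%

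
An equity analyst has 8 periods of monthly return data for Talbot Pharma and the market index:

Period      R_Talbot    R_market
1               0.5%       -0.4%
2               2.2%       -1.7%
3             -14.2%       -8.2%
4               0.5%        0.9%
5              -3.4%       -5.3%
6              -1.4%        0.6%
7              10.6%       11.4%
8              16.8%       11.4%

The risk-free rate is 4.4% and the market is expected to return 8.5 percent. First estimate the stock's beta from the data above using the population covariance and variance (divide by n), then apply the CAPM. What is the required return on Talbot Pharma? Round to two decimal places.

Mean R_i = (0.5 + 2.2 − 14.2 + 0.5 − 3.4 − 1.4 + 10.6 + 16.8) / 8 = 1.4500%
Mean R_m = (-0.4 − 1.7 − 8.2 + 0.9 − 5.3 + 0.6 + 11.4 + 11.4) / 8 = 1.0875%
Σ(R_i − R̄_i)(R_m − R̄_m) = 429.8750  ⇒  Cov = 429.8750 / 8 = 53.7344
Σ(R_m − R̄_m)² = 350.0088  ⇒  Var(R_m) = 350.0088 / 8 = 43.7511
β = Cov / Var(R_m) = 53.7344 / 43.7511 = 1.2282
MRP = 8.5% − 4.4% = 4.10%
E(R) = R_f + β × MRP = 4.4% + 1.2282 × 4.1% = 9.44%

9.44%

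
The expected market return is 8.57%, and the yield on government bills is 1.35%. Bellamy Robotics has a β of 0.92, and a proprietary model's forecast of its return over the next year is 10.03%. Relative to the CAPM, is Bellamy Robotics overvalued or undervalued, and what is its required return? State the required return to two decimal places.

Undervalued; required return 7.99%

MRP = 8.57% − 1.35% = 7.22%
Required return = R_f + β·MRP = 1.35% + 0.92 × 7.22% = 7.99%
Forecast 10.03% > required 7.99% → the stock plots above the SML → undervalued.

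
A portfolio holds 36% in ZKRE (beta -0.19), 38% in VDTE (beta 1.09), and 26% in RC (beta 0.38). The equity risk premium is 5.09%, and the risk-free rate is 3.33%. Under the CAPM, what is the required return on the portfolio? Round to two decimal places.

5.59%

β_P = Σ w_i β_i = 0.36×-0.19 + 0.38×1.09 + 0.26×0.38 = 0.4446
E(R_P) = R_f + β_P × MRP = 3.33% + 0.4446 × 5.09% = 5.59%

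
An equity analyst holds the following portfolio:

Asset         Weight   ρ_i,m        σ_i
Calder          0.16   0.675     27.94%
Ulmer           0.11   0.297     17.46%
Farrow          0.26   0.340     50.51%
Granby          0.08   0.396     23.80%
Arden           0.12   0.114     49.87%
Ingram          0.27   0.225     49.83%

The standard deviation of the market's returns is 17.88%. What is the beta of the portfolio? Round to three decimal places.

0.700

β_Calder = 0.675 × 27.94% / 17.88% = 1.0548
β_Ulmer = 0.297 × 17.46% / 17.88% = 0.2900
β_Farrow = 0.340 × 50.51% / 17.88% = 0.9605
β_Granby = 0.396 × 23.80% / 17.88% = 0.5271
β_Arden = 0.114 × 49.87% / 17.88% = 0.3180
β_Ingram = 0.225 × 49.83% / 17.88% = 0.6271
β_P = Σ w_i β_i = 0.16×1.0548 + 0.11×0.2900 + 0.26×0.9605 + 0.08×0.5271 + 0.12×0.3180 + 0.27×0.6271 = 0.7000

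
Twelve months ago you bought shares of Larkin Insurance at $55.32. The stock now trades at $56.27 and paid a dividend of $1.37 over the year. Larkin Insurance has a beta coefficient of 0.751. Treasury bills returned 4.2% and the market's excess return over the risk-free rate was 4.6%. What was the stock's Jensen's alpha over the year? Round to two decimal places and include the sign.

-3.46%

Realised HPR = (P1 + D1 − P0) / P0 = (56.27 + 1.37 − 55.32) / 55.32 = 2.32 / 55.32 = 4.1938%
CAPM required = R_f + β·MRP = 4.2% + 0.751 × 4.6% = 7.6546%
α = realised − required = 4.1938% − 7.6546% = -3.46%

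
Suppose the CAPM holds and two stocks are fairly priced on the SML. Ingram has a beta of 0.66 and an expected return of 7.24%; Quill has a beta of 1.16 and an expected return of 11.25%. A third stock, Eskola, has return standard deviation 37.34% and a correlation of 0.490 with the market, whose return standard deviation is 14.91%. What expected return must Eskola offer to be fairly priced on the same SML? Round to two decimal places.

MRP = (11.25% − 7.24%) / (1.16 − 0.66) = 8.0200%
R_f = 7.24% − 0.66 × 8.0200% = 1.9468%
β_Eskola = ρ·σ_i/σ_m = 0.490 × 37.34 / 14.91 = 1.2271
E(R_Eskola) = R_f + β × MRP = 1.9468% + 1.2271 × 8.0200% = 11.79%

11.79%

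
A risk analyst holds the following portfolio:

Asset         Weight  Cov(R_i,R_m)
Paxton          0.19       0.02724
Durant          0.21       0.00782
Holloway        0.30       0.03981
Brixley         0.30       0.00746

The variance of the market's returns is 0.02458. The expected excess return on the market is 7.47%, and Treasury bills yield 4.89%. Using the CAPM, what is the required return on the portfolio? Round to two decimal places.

β_Paxton = 0.02724 / 0.02458 = 1.1082
β_Durant = 0.00782 / 0.02458 = 0.3181
β_Holloway = 0.03981 / 0.02458 = 1.6196
β_Brixley = 0.00746 / 0.02458 = 0.3035
β_P = Σ w_i β_i = 0.19×1.1082 + 0.21×0.3181 + 0.30×1.6196 + 0.30×0.3035 = 0.8543
E(R_P) = R_f + β_P × MRP = 4.89% + 0.8543 × 7.47% = 11.27%

11.27%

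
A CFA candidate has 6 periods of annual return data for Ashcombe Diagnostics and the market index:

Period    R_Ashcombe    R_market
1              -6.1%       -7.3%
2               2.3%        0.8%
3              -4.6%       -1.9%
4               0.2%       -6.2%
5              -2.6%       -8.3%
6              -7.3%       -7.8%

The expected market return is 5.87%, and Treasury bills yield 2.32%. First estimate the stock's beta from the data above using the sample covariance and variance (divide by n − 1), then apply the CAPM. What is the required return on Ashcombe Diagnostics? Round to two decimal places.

4.38%

Mean R_i = (-6.1 + 2.3 − 4.6 + 0.2 − 2.6 − 7.3) / 6 = -3.0167%
Mean R_m = (-7.3 + 0.8 − 1.9 − 6.2 − 8.3 − 7.8) / 6 = -5.1167%
Σ(R_i − R̄_i)(R_m − R̄_m) = 39.7783  ⇒  Cov = 39.7783 / 5 = 7.9557
Σ(R_m − R̄_m)² = 68.6283  ⇒  Var(R_m) = 68.6283 / 5 = 13.7257
β = Cov / Var(R_m) = 7.9557 / 13.7257 = 0.5796
MRP = 5.87% − 2.32% = 3.55%
E(R) = R_f + β × MRP = 2.32% + 0.5796 × 3.55% = 4.38%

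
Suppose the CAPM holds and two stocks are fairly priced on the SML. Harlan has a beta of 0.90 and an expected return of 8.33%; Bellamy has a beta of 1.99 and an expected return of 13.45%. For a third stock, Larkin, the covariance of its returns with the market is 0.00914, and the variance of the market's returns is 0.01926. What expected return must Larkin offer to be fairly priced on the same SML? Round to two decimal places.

MRP = (13.45% − 8.33%) / (1.99 − 0.90) = 4.6972%
R_f = 8.33% − 0.90 × 4.6972% = 4.1025%
β_Larkin = Cov / Var(R_m) = 0.00914 / 0.01926 = 0.4746
E(R_Larkin) = R_f + β × MRP = 4.1025% + 0.4746 × 4.6972% = 6.33%

6.33%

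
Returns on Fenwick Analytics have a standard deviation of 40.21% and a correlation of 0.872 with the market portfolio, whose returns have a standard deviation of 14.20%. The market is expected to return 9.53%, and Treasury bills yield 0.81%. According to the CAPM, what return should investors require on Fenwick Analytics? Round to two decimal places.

22.34%

β = ρ × σ_i / σ_m = 0.872 × 40.21% / 14.20% = 2.4692
MRP = 9.53% − 0.81% = 8.72%
E(R) = 0.81% + 2.4692 × 8.72% = 22.34%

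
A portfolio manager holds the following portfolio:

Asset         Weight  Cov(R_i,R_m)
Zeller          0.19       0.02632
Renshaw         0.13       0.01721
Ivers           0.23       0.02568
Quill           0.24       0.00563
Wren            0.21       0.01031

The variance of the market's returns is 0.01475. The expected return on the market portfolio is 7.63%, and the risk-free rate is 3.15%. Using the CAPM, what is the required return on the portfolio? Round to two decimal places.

β_Zeller = 0.02632 / 0.01475 = 1.7844
β_Renshaw = 0.01721 / 0.01475 = 1.1668
β_Ivers = 0.02568 / 0.01475 = 1.7410
β_Quill = 0.00563 / 0.01475 = 0.3817
β_Wren = 0.01031 / 0.01475 = 0.6990
β_P = Σ w_i β_i = 0.19×1.7844 + 0.13×1.1668 + 0.23×1.7410 + 0.24×0.3817 + 0.21×0.6990 = 1.1295
MRP = 7.63% − 3.15% = 4.48%
E(R_P) = R_f + β_P × MRP = 3.15% + 1.1295 × 4.48% = 8.21%

8.21%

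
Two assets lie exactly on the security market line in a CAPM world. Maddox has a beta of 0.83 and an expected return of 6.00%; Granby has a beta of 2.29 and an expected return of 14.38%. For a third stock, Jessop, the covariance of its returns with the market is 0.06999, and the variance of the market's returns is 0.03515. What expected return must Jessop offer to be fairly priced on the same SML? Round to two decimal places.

12.66%

MRP = (14.38% − 6.00%) / (2.29 − 0.83) = 5.7397%
R_f = 6.00% − 0.83 × 5.7397% = 1.2360%
β_Jessop = Cov / Var(R_m) = 0.06999 / 0.03515 = 1.9912
E(R_Jessop) = R_f + β × MRP = 1.2360% + 1.9912 × 5.7397% = 12.66%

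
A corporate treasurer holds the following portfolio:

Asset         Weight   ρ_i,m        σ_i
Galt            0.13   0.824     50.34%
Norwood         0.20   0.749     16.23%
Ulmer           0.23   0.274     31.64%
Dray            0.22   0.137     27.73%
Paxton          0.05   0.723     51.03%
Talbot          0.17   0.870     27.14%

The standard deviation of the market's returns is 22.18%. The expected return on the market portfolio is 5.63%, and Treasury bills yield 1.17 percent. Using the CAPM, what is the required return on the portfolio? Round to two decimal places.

4.49%

β_Galt = 0.824 × 50.34% / 22.18% = 1.8702
β_Norwood = 0.749 × 16.23% / 22.18% = 0.5481
β_Ulmer = 0.274 × 31.64% / 22.18% = 0.3909
β_Dray = 0.137 × 27.73% / 22.18% = 0.1713
β_Paxton = 0.723 × 51.03% / 22.18% = 1.6634
β_Talbot = 0.870 × 27.14% / 22.18% = 1.0646
β_P = Σ w_i β_i = 0.13×1.8702 + 0.20×0.5481 + 0.23×0.3909 + 0.22×0.1713 + 0.05×1.6634 + 0.17×1.0646 = 0.7445
MRP = 5.63% − 1.17% = 4.46%
E(R_P) = R_f + β_P × MRP = 1.17% + 0.7445 × 4.46% = 4.49%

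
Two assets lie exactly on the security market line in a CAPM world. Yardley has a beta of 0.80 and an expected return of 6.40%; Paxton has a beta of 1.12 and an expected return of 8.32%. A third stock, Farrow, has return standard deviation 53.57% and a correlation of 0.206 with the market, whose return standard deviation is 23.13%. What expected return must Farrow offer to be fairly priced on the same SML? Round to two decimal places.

4.46%

MRP = (8.32% − 6.40%) / (1.12 − 0.80) = 6.0000%
R_f = 6.40% − 0.80 × 6.0000% = 1.6000%
β_Farrow = ρ·σ_i/σ_m = 0.206 × 53.57 / 23.13 = 0.4771
E(R_Farrow) = R_f + β × MRP = 1.6000% + 0.4771 × 6.0000% = 4.46%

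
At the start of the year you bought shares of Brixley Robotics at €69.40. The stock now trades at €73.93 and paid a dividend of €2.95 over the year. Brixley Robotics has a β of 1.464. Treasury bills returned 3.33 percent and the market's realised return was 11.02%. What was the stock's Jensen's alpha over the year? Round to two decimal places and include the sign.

Realised HPR = (P1 + D1 − P0) / P0 = (73.93 + 2.95 − 69.40) / 69.40 = 7.48 / 69.40 = 10.7781%
MRP = 11.02% − 3.33% = 7.69%
CAPM required = R_f + β·MRP = 3.33% + 1.464 × 7.69% = 14.58816%
α = realised − required = 10.7781% − 14.58816% = -3.81%

-3.81%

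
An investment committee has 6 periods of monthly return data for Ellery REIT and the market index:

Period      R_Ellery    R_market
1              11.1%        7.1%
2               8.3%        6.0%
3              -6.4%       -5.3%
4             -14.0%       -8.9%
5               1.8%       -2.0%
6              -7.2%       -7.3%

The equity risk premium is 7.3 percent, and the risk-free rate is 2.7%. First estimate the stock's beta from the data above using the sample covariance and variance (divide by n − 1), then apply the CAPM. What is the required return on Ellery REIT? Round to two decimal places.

Mean R_i = (11.1 + 8.3 − 6.4 − 14.0 + 1.8 − 7.2) / 6 = -1.0667%
Mean R_m = (7.1 + 6.0 − 5.3 − 8.9 − 2.0 − 7.3) / 6 = -1.7333%
Σ(R_i − R̄_i)(R_m − R̄_m) = 324.9967  ⇒  Cov = 324.9967 / 5 = 64.9993
Σ(R_m − R̄_m)² = 232.9733  ⇒  Var(R_m) = 232.9733 / 5 = 46.5947
β = Cov / Var(R_m) = 64.9993 / 46.5947 = 1.3950
E(R) = R_f + β × MRP = 2.7% + 1.3950 × 7.3% = 12.88%

12.88%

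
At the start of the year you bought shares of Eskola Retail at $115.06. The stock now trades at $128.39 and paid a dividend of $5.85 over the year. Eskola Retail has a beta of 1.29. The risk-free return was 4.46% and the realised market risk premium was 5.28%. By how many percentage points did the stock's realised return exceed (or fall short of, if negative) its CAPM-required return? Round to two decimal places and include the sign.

+5.40%

Realised HPR = (P1 + D1 − P0) / P0 = (128.39 + 5.85 − 115.06) / 115.06 = 19.18 / 115.06 = 16.6696%
CAPM required = R_f + β·MRP = 4.46% + 1.29 × 5.28% = 11.2712%
α = realised − required = 16.6696% − 11.2712% = +5.40%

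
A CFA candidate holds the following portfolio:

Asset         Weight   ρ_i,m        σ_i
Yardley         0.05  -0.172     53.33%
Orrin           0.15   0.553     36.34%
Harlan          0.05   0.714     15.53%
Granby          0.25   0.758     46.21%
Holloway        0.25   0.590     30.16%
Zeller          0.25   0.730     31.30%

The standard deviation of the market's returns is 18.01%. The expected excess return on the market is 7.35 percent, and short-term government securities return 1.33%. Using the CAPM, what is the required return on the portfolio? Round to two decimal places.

10.32%

β_Yardley = -0.172 × 53.33% / 18.01% = -0.5093
β_Orrin = 0.553 × 36.34% / 18.01% = 1.1158
β_Harlan = 0.714 × 15.53% / 18.01% = 0.6157
β_Granby = 0.758 × 46.21% / 18.01% = 1.9449
β_Holloway = 0.590 × 30.16% / 18.01% = 0.9880
β_Zeller = 0.730 × 31.30% / 18.01% = 1.2687
β_P = Σ w_i β_i = 0.05×-0.5093 + 0.15×1.1158 + 0.05×0.6157 + 0.25×1.9449 + 0.25×0.9880 + 0.25×1.2687 = 1.2231
E(R_P) = R_f + β_P × MRP = 1.33% + 1.2231 × 7.35% = 10.32%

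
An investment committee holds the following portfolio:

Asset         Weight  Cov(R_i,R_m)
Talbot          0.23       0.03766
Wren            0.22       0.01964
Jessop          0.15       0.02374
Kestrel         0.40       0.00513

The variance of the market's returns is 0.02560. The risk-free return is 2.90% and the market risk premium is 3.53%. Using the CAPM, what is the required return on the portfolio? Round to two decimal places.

β_Talbot = 0.03766 / 0.02560 = 1.4711
β_Wren = 0.01964 / 0.02560 = 0.7672
β_Jessop = 0.02374 / 0.02560 = 0.9273
β_Kestrel = 0.00513 / 0.02560 = 0.2004
β_P = Σ w_i β_i = 0.23×1.4711 + 0.22×0.7672 + 0.15×0.9273 + 0.40×0.2004 = 0.7264
E(R_P) = R_f + β_P × MRP = 2.90% + 0.7264 × 3.53% = 5.46%

5.46%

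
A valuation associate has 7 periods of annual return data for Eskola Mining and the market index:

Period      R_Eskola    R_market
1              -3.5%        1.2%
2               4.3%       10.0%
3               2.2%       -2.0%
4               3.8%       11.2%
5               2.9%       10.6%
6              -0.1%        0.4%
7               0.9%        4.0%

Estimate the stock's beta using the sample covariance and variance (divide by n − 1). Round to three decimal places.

Mean R_i = (-3.5 + 4.3 + 2.2 + 3.8 + 2.9 − 0.1 + 0.9) / 7 = 1.5000%
Mean R_m = (1.2 + 10.0 − 2.0 + 11.2 + 10.6 + 0.4 + 4.0) / 7 = 5.0571%
Σ(R_i − R̄_i)(R_m − R̄_m) = 58.1600  ⇒  Cov = 58.1600 / 6 = 9.6933
Σ(R_m − R̄_m)² = 180.3771  ⇒  Var(R_m) = 180.3771 / 6 = 30.0629
β = Cov / Var(R_m) = 9.6933 / 30.0629 = 0.3224

0.322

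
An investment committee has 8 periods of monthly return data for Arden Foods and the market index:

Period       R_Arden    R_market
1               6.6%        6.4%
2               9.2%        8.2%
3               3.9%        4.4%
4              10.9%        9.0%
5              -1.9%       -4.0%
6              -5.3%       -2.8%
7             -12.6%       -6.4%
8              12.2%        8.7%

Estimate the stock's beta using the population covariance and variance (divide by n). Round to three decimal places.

Mean R_i = (6.6 + 9.2 + 3.9 + 10.9 − 1.9 − 5.3 − 12.6 + 12.2) / 8 = 2.8750%
Mean R_m = (6.4 + 8.2 + 4.4 + 9.0 − 4.0 − 2.8 − 6.4 + 8.7) / 8 = 2.9375%
Σ(R_i − R̄_i)(R_m − R̄_m) = 374.5975  ⇒  Cov = 374.5975 / 8 = 46.8247
Σ(R_m − R̄_m)² = 280.0188  ⇒  Var(R_m) = 280.0188 / 8 = 35.0024
β = Cov / Var(R_m) = 46.8247 / 35.0024 = 1.3378

1.338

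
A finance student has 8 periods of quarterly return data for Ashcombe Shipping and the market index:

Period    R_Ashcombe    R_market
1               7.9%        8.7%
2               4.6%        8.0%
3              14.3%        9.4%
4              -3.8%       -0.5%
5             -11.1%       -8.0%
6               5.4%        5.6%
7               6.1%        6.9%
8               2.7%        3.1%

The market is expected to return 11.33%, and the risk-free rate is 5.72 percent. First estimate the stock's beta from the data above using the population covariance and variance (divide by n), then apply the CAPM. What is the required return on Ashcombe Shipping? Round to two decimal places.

12.71%

Mean R_i = (7.9 + 4.6 + 14.3 − 3.8 − 11.1 + 5.4 + 6.1 + 2.7) / 8 = 3.2625%
Mean R_m = (8.7 + 8.0 + 9.4 − 0.5 − 8.0 + 5.6 + 6.9 + 3.1) / 8 = 4.1500%
Σ(R_i − R̄_i)(R_m − R̄_m) = 303.0350  ⇒  Cov = 303.0350 / 8 = 37.8794
Σ(R_m − R̄_m)² = 243.1000  ⇒  Var(R_m) = 243.1000 / 8 = 30.3875
β = Cov / Var(R_m) = 37.8794 / 30.3875 = 1.2465
MRP = 11.33% − 5.72% = 5.61%
E(R) = R_f + β × MRP = 5.72% + 1.2465 × 5.61% = 12.71%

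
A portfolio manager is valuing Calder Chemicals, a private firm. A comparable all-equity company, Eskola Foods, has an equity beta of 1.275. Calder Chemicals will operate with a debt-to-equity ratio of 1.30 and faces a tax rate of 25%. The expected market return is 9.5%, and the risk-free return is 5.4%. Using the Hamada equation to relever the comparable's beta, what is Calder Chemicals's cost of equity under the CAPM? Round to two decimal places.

15.72%

β_L = β_U × [1 + (1 − t)(D/E)] = 1.275 × [1 + (1 − 0.25) × 1.30]
    = 1.275 × [1 + 0.75 × 1.30] = 1.275 × 1.9750 = 2.5181
MRP = 9.5% − 5.4% = 4.10%
E(R) = R_f + β_L × MRP = 5.4% + 2.5181 × 4.1% = 15.72%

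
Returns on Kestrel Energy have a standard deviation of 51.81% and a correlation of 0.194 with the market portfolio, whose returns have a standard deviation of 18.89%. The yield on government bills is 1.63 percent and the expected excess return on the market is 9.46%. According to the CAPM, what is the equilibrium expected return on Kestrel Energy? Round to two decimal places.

6.66%

β = ρ × σ_i / σ_m = 0.194 × 51.81% / 18.89% = 0.5321
E(R) = 1.63% + 0.5321 × 9.46% = 6.66%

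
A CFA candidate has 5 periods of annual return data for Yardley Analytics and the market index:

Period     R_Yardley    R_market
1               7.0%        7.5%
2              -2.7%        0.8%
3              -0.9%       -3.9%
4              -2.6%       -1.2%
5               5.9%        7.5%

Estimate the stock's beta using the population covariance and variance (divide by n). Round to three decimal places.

Mean R_i = (7.0 − 2.7 − 0.9 − 2.6 + 5.9) / 5 = 1.3400%
Mean R_m = (7.5 + 0.8 − 3.9 − 1.2 + 7.5) / 5 = 2.1400%
Σ(R_i − R̄_i)(R_m − R̄_m) = 86.8820  ⇒  Cov = 86.8820 / 5 = 17.3764
Σ(R_m − R̄_m)² = 106.8920  ⇒  Var(R_m) = 106.8920 / 5 = 21.3784
β = Cov / Var(R_m) = 17.3764 / 21.3784 = 0.8128

0.813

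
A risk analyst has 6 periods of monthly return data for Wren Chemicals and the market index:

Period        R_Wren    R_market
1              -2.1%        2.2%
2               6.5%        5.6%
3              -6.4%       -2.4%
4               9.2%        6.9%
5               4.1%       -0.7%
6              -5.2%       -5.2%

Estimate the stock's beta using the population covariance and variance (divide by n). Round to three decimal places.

1.163

Mean R_i = (-2.1 + 6.5 − 6.4 + 9.2 + 4.1 − 5.2) / 6 = 1.0167%
Mean R_m = (2.2 + 5.6 − 2.4 + 6.9 − 0.7 − 5.2) / 6 = 1.0667%
Σ(R_i − R̄_i)(R_m − R̄_m) = 128.2833  ⇒  Cov = 128.2833 / 6 = 21.3806
Σ(R_m − R̄_m)² = 110.2733  ⇒  Var(R_m) = 110.2733 / 6 = 18.3789
β = Cov / Var(R_m) = 21.3806 / 18.3789 = 1.1633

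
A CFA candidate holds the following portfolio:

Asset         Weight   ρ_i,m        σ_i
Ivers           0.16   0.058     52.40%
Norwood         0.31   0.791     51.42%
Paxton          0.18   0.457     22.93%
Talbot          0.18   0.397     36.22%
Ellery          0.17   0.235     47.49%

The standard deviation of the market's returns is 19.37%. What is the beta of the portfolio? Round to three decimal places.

1.005

β_Ivers = 0.058 × 52.40% / 19.37% = 0.1569
β_Norwood = 0.791 × 51.42% / 19.37% = 2.0998
β_Paxton = 0.457 × 22.93% / 19.37% = 0.5410
β_Talbot = 0.397 × 36.22% / 19.37% = 0.7424
β_Ellery = 0.235 × 47.49% / 19.37% = 0.5762
β_P = Σ w_i β_i = 0.16×0.1569 + 0.31×2.0998 + 0.18×0.5410 + 0.18×0.7424 + 0.17×0.5762 = 1.0050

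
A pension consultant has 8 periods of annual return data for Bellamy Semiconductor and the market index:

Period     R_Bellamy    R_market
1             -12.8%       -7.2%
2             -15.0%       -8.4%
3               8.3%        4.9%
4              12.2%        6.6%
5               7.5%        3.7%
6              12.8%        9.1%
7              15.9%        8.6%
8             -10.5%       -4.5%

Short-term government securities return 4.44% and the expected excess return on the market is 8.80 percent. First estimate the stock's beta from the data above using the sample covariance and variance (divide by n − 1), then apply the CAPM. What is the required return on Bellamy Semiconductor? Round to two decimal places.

Mean R_i = (-12.8 − 15.0 + 8.3 + 12.2 + 7.5 + 12.8 + 15.9 − 10.5) / 8 = 2.3000%
Mean R_m = (-7.2 − 8.4 + 4.9 + 6.6 + 3.7 + 9.1 + 8.6 − 4.5) / 8 = 1.6000%
Σ(R_i − R̄_i)(R_m − R̄_m) = 638.1300  ⇒  Cov = 638.1300 / 7 = 91.1614
Σ(R_m − R̄_m)² = 360.2000  ⇒  Var(R_m) = 360.2000 / 7 = 51.4571
β = Cov / Var(R_m) = 91.1614 / 51.4571 = 1.7716
E(R) = R_f + β × MRP = 4.44% + 1.7716 × 8.80% = 20.03%

20.03%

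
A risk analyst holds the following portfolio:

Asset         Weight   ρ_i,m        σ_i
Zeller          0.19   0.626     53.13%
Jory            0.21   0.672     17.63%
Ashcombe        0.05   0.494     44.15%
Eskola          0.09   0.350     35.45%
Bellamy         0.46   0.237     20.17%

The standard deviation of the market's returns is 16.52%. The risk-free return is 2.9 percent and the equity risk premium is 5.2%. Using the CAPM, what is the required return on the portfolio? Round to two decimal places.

β_Zeller = 0.626 × 53.13% / 16.52% = 2.0133
β_Jory = 0.672 × 17.63% / 16.52% = 0.7172
β_Ashcombe = 0.494 × 44.15% / 16.52% = 1.3202
β_Eskola = 0.350 × 35.45% / 16.52% = 0.7511
β_Bellamy = 0.237 × 20.17% / 16.52% = 0.2894
β_P = Σ w_i β_i = 0.19×2.0133 + 0.21×0.7172 + 0.05×1.3202 + 0.09×0.7511 + 0.46×0.2894 = 0.7999
E(R_P) = R_f + β_P × MRP = 2.9% + 0.7999 × 5.2% = 7.06%

7.06%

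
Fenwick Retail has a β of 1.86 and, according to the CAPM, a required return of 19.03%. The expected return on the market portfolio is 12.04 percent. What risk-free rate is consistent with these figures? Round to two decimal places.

E(R) = R_f + β(E(R_m) − R_f) = R_f(1 − β) + β·E(R_m)
19.03% = R_f × (1 − 1.86) + 1.86 × 12.04%
19.03% = R_f × -0.86 + 22.3944%
R_f = (19.03% − 22.3944%) / -0.86 = 3.91%

3.91%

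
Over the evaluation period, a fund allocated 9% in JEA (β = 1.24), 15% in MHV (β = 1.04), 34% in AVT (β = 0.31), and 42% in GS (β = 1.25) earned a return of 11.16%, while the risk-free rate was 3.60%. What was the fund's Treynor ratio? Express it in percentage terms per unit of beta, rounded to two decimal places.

8.42%

β_P = 0.09×1.24 + 0.15×1.04 + 0.34×0.31 + 0.42×1.25 = 0.8980
Treynor = (R_P − R_f) / β_P = (11.16% − 3.60%) / 0.8980 = 7.56% / 0.8980 = 8.42%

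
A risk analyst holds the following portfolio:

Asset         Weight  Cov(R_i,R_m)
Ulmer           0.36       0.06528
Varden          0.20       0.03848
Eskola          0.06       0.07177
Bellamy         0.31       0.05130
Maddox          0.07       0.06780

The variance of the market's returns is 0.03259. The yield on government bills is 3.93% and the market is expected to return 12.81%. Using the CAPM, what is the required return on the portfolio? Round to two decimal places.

19.23%

β_Ulmer = 0.06528 / 0.03259 = 2.0031
β_Varden = 0.03848 / 0.03259 = 1.1807
β_Eskola = 0.07177 / 0.03259 = 2.2022
β_Bellamy = 0.05130 / 0.03259 = 1.5741
β_Maddox = 0.06780 / 0.03259 = 2.0804
β_P = Σ w_i β_i = 0.36×2.0031 + 0.20×1.1807 + 0.06×2.2022 + 0.31×1.5741 + 0.07×2.0804 = 1.7230
MRP = 12.81% − 3.93% = 8.88%
E(R_P) = R_f + β_P × MRP = 3.93% + 1.7230 × 8.88% = 19.23%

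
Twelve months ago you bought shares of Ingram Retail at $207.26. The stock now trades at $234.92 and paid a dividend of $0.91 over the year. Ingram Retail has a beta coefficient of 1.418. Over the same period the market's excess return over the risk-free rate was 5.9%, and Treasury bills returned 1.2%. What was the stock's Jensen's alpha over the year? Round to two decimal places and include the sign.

Realised HPR = (P1 + D1 − P0) / P0 = (234.92 + 0.91 − 207.26) / 207.26 = 28.57 / 207.26 = 13.7846%
CAPM required = R_f + β·MRP = 1.2% + 1.418 × 5.9% = 9.5662%
α = realised − required = 13.7846% − 9.5662% = +4.22%

+4.22%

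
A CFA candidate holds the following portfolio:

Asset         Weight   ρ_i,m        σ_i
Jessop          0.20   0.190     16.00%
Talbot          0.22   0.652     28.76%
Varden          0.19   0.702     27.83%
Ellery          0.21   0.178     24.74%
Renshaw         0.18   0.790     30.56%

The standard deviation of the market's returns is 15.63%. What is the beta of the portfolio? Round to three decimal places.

0.878

β_Jessop = 0.190 × 16.00% / 15.63% = 0.1945
β_Talbot = 0.652 × 28.76% / 15.63% = 1.1997
β_Varden = 0.702 × 27.83% / 15.63% = 1.2499
β_Ellery = 0.178 × 24.74% / 15.63% = 0.2817
β_Renshaw = 0.790 × 30.56% / 15.63% = 1.5446
β_P = Σ w_i β_i = 0.20×0.1945 + 0.22×1.1997 + 0.19×1.2499 + 0.21×0.2817 + 0.18×1.5446 = 0.8775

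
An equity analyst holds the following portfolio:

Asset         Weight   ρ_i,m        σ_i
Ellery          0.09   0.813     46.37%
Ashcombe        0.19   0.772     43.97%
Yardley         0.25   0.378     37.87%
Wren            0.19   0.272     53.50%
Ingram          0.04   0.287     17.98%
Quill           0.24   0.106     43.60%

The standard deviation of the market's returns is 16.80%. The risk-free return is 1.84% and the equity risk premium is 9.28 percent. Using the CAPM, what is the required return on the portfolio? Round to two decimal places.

11.51%

β_Ellery = 0.813 × 46.37% / 16.80% = 2.2440
β_Ashcombe = 0.772 × 43.97% / 16.80% = 2.0205
β_Yardley = 0.378 × 37.87% / 16.80% = 0.8521
β_Wren = 0.272 × 53.50% / 16.80% = 0.8662
β_Ingram = 0.287 × 17.98% / 16.80% = 0.3072
β_Quill = 0.106 × 43.60% / 16.80% = 0.2751
β_P = Σ w_i β_i = 0.09×2.2440 + 0.19×2.0205 + 0.25×0.8521 + 0.19×0.8662 + 0.04×0.3072 + 0.24×0.2751 = 1.0418
E(R_P) = R_f + β_P × MRP = 1.84% + 1.0418 × 9.28% = 11.51%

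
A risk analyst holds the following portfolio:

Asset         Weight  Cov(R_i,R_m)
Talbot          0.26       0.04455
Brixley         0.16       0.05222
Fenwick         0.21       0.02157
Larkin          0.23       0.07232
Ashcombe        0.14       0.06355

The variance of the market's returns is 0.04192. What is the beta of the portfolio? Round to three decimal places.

β_Talbot = 0.04455 / 0.04192 = 1.0627
β_Brixley = 0.05222 / 0.04192 = 1.2457
β_Fenwick = 0.02157 / 0.04192 = 0.5146
β_Larkin = 0.07232 / 0.04192 = 1.7252
β_Ashcombe = 0.06355 / 0.04192 = 1.5160
β_P = Σ w_i β_i = 0.26×1.0627 + 0.16×1.2457 + 0.21×0.5146 + 0.23×1.7252 + 0.14×1.5160 = 1.1927

1.193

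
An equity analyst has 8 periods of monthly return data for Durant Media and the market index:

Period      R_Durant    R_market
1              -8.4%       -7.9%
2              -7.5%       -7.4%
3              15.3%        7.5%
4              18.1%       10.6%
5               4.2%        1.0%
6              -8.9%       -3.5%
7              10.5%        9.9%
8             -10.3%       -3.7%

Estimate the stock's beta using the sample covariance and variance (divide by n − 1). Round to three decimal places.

Mean R_i = (-8.4 − 7.5 + 15.3 + 18.1 + 4.2 − 8.9 + 10.5 − 10.3) / 8 = 1.6250%
Mean R_m = (-7.9 − 7.4 + 7.5 + 10.6 + 1.0 − 3.5 + 9.9 − 3.7) / 8 = 0.8125%
Σ(R_i − R̄_i)(R_m − R̄_m) = 595.3175  ⇒  Cov = 595.3175 / 7 = 85.0454
Σ(R_m − R̄_m)² = 405.4488  ⇒  Var(R_m) = 405.4488 / 7 = 57.9213
β = Cov / Var(R_m) = 85.0454 / 57.9213 = 1.4683

1.468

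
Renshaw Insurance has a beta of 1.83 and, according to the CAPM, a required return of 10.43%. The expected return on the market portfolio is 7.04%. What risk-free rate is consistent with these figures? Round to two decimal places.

2.96%

E(R) = R_f + β(E(R_m) − R_f) = R_f(1 − β) + β·E(R_m)
10.43% = R_f × (1 − 1.83) + 1.83 × 7.04%
10.43% = R_f × -0.83 + 12.8832%
R_f = (10.43% − 12.8832%) / -0.83 = 2.96%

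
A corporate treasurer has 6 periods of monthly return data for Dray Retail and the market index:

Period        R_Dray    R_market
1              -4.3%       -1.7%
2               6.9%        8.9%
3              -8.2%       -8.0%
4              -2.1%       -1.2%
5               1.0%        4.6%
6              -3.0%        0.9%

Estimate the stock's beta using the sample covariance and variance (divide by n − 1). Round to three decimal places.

Mean R_i = (-4.3 + 6.9 − 8.2 − 2.1 + 1.0 − 3.0) / 6 = -1.6167%
Mean R_m = (-1.7 + 8.9 − 8.0 − 1.2 + 4.6 + 0.9) / 6 = 0.5833%
Σ(R_i − R̄_i)(R_m − R̄_m) = 144.3983  ⇒  Cov = 144.3983 / 5 = 28.8797
Σ(R_m − R̄_m)² = 167.4683  ⇒  Var(R_m) = 167.4683 / 5 = 33.4937
β = Cov / Var(R_m) = 28.8797 / 33.4937 = 0.8622

0.862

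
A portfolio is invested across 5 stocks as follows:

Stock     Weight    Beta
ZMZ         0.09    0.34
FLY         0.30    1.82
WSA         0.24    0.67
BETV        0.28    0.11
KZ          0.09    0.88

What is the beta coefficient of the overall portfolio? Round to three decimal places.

0.847

β_P = Σ w_i β_i = 0.09×0.34 + 0.30×1.82 + 0.24×0.67 + 0.28×0.11 + 0.09×0.88 = 0.8474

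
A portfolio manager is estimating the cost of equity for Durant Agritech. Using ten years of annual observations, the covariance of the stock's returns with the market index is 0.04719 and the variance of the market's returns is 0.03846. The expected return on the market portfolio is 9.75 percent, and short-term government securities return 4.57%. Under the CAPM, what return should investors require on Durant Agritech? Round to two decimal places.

10.93%

β = Cov(R_i, R_m) / Var(R_m) = 0.04719 / 0.03846 = 1.2270
MRP = 9.75% − 4.57% = 5.18%
E(R) = R_f + β × MRP = 4.57% + 1.2270 × 5.18% = 10.93%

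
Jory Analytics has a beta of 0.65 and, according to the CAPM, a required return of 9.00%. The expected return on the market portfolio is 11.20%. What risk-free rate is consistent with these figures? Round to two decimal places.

E(R) = R_f + β(E(R_m) − R_f) = R_f(1 − β) + β·E(R_m)
9.00% = R_f × (1 − 0.65) + 0.65 × 11.20%
9.00% = R_f × 0.35 + 7.2800%
R_f = (9.00% − 7.2800%) / 0.35 = 4.91%

4.91%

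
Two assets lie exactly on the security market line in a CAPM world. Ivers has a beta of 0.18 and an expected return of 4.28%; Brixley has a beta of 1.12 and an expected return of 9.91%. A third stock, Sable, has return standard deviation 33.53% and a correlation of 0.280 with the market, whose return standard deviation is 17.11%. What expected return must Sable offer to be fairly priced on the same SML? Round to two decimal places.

MRP = (9.91% − 4.28%) / (1.12 − 0.18) = 5.9894%
R_f = 4.28% − 0.18 × 5.9894% = 3.2019%
β_Sable = ρ·σ_i/σ_m = 0.280 × 33.53 / 17.11 = 0.5487
E(R_Sable) = R_f + β × MRP = 3.2019% + 0.5487 × 5.9894% = 6.49%

6.49%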